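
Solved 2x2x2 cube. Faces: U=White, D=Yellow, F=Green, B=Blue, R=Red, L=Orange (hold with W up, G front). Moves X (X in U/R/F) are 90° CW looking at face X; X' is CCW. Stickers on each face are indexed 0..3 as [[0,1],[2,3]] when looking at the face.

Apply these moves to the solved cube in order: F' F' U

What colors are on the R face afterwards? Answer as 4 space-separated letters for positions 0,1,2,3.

After move 1 (F'): F=GGGG U=WWRR R=YRYR D=OOYY L=OWOW
After move 2 (F'): F=GGGG U=WWYY R=OROR D=WWYY L=OROR
After move 3 (U): U=YWYW F=ORGG R=BBOR B=ORBB L=GGOR
Query: R face = BBOR

Answer: B B O R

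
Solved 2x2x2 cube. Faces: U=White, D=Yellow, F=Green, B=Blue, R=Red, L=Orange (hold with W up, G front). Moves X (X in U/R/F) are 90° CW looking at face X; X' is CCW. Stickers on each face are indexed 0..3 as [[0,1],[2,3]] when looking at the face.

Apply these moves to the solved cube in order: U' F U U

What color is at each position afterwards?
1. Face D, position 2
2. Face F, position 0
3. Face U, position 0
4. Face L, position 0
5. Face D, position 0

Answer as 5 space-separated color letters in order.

After move 1 (U'): U=WWWW F=OOGG R=GGRR B=RRBB L=BBOO
After move 2 (F): F=GOGO U=WWOB R=WGWR D=RGYY L=BYOY
After move 3 (U): U=OWBW F=WGGO R=RRWR B=BYBB L=GOOY
After move 4 (U): U=BOWW F=RRGO R=BYWR B=GOBB L=WGOY
Query 1: D[2] = Y
Query 2: F[0] = R
Query 3: U[0] = B
Query 4: L[0] = W
Query 5: D[0] = R

Answer: Y R B W R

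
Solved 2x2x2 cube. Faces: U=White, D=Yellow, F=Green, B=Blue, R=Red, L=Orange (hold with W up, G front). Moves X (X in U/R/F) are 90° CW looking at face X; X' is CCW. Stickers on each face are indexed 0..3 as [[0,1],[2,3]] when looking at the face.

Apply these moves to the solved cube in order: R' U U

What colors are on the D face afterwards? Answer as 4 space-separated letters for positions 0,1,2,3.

After move 1 (R'): R=RRRR U=WBWB F=GWGW D=YGYG B=YBYB
After move 2 (U): U=WWBB F=RRGW R=YBRR B=OOYB L=GWOO
After move 3 (U): U=BWBW F=YBGW R=OORR B=GWYB L=RROO
Query: D face = YGYG

Answer: Y G Y G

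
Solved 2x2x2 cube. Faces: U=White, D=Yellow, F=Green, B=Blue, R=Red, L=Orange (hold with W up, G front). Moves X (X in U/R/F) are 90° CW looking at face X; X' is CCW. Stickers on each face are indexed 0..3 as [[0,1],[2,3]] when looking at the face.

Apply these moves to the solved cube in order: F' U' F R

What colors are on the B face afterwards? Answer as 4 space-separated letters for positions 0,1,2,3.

Answer: B R R B

Derivation:
After move 1 (F'): F=GGGG U=WWRR R=YRYR D=OOYY L=OWOW
After move 2 (U'): U=WRWR F=OWGG R=GGYR B=YRBB L=BBOW
After move 3 (F): F=GOGW U=WRWB R=WGRR D=YGYY L=BOOO
After move 4 (R): R=RWRG U=WOWW F=GGGY D=YBYY B=BRRB
Query: B face = BRRB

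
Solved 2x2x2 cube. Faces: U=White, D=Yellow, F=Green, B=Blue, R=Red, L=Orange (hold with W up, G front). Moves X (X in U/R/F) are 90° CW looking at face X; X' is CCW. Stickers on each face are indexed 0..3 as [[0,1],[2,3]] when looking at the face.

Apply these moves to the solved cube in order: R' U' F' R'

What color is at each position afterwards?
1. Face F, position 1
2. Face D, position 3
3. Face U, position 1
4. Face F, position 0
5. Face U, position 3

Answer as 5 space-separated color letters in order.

After move 1 (R'): R=RRRR U=WBWB F=GWGW D=YGYG B=YBYB
After move 2 (U'): U=BBWW F=OOGW R=GWRR B=RRYB L=YBOO
After move 3 (F'): F=OWOG U=BBGR R=GWYR D=BOYG L=YWOW
After move 4 (R'): R=WRGY U=BYGR F=OBOR D=BWYG B=GROB
Query 1: F[1] = B
Query 2: D[3] = G
Query 3: U[1] = Y
Query 4: F[0] = O
Query 5: U[3] = R

Answer: B G Y O R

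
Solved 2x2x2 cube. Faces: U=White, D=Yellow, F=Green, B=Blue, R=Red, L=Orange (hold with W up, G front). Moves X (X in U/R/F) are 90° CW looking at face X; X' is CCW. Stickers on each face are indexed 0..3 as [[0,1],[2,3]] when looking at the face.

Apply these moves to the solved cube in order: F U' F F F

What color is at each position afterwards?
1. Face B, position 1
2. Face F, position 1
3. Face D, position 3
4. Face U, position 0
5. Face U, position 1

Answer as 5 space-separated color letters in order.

After move 1 (F): F=GGGG U=WWOO R=WRWR D=RRYY L=OYOY
After move 2 (U'): U=WOWO F=OYGG R=GGWR B=WRBB L=BBOY
After move 3 (F): F=GOGY U=WOYB R=WGOR D=WGYY L=BROR
After move 4 (F): F=GGYO U=WORR R=YGBR D=OWYY L=BWOG
After move 5 (F): F=YGOG U=WOGW R=RGRR D=BYYY L=BOOW
Query 1: B[1] = R
Query 2: F[1] = G
Query 3: D[3] = Y
Query 4: U[0] = W
Query 5: U[1] = O

Answer: R G Y W O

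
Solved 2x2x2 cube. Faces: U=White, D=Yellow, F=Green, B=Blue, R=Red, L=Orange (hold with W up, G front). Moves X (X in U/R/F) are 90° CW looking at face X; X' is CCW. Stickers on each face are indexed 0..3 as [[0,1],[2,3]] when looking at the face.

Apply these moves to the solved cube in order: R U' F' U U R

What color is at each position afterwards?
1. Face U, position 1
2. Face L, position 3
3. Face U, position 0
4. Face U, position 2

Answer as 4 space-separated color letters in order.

Answer: R W R G

Derivation:
After move 1 (R): R=RRRR U=WGWG F=GYGY D=YBYB B=WBWB
After move 2 (U'): U=GGWW F=OOGY R=GYRR B=RRWB L=WBOO
After move 3 (F'): F=OYOG U=GGGR R=BYYR D=BOYB L=WWOW
After move 4 (U): U=GGRG F=BYOG R=RRYR B=WWWB L=OYOW
After move 5 (U): U=RGGG F=RROG R=WWYR B=OYWB L=BYOW
After move 6 (R): R=YWRW U=RRGG F=ROOB D=BWYO B=GYGB
Query 1: U[1] = R
Query 2: L[3] = W
Query 3: U[0] = R
Query 4: U[2] = G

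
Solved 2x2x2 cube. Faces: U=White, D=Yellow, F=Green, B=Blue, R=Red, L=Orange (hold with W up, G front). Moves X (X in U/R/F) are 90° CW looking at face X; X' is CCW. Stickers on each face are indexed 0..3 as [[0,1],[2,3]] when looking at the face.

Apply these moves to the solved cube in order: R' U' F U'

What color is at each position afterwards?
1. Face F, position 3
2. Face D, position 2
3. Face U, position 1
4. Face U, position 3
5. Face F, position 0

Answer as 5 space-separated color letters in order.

After move 1 (R'): R=RRRR U=WBWB F=GWGW D=YGYG B=YBYB
After move 2 (U'): U=BBWW F=OOGW R=GWRR B=RRYB L=YBOO
After move 3 (F): F=GOWO U=BBOB R=WWWR D=RGYG L=YYOG
After move 4 (U'): U=BBBO F=YYWO R=GOWR B=WWYB L=RROG
Query 1: F[3] = O
Query 2: D[2] = Y
Query 3: U[1] = B
Query 4: U[3] = O
Query 5: F[0] = Y

Answer: O Y B O Y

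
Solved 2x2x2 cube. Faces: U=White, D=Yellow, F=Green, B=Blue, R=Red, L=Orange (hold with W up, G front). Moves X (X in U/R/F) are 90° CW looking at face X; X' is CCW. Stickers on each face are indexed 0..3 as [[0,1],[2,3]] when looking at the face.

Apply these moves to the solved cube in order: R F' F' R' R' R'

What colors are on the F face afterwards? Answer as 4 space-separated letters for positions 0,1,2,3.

After move 1 (R): R=RRRR U=WGWG F=GYGY D=YBYB B=WBWB
After move 2 (F'): F=YYGG U=WGRR R=BRYR D=OOYB L=OGOW
After move 3 (F'): F=YGYG U=WGBY R=OROR D=GWYB L=OROR
After move 4 (R'): R=RROO U=WWBW F=YGYY D=GGYG B=BBWB
After move 5 (R'): R=RORO U=WWBB F=YWYW D=GGYY B=GBGB
After move 6 (R'): R=OORR U=WGBG F=YWYB D=GWYW B=YBGB
Query: F face = YWYB

Answer: Y W Y B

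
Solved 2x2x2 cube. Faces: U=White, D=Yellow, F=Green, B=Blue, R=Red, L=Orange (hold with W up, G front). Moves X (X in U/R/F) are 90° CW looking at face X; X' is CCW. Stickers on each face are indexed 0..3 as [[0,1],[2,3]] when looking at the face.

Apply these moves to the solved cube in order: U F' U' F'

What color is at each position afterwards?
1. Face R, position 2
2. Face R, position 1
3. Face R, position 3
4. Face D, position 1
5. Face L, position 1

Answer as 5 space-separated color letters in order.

After move 1 (U): U=WWWW F=RRGG R=BBRR B=OOBB L=GGOO
After move 2 (F'): F=RGRG U=WWBR R=YBYR D=GOYY L=GWOW
After move 3 (U'): U=WRWB F=GWRG R=RGYR B=YBBB L=OOOW
After move 4 (F'): F=WGGR U=WRRY R=OGGR D=OWYY L=OBOW
Query 1: R[2] = G
Query 2: R[1] = G
Query 3: R[3] = R
Query 4: D[1] = W
Query 5: L[1] = B

Answer: G G R W B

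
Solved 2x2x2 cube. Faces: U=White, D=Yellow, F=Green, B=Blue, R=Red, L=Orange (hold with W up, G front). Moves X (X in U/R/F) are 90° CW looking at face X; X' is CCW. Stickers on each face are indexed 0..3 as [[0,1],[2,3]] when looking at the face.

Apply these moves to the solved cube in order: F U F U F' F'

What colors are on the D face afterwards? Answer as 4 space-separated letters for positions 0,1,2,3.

Answer: W G Y Y

Derivation:
After move 1 (F): F=GGGG U=WWOO R=WRWR D=RRYY L=OYOY
After move 2 (U): U=OWOW F=WRGG R=BBWR B=OYBB L=GGOY
After move 3 (F): F=GWGR U=OWYG R=OBWR D=WBYY L=GROR
After move 4 (U): U=YOGW F=OBGR R=OYWR B=GRBB L=GWOR
After move 5 (F'): F=BROG U=YOOW R=BYWR D=WRYY L=GWOG
After move 6 (F'): F=RGBO U=YOBW R=RYWR D=WGYY L=GWOO
Query: D face = WGYY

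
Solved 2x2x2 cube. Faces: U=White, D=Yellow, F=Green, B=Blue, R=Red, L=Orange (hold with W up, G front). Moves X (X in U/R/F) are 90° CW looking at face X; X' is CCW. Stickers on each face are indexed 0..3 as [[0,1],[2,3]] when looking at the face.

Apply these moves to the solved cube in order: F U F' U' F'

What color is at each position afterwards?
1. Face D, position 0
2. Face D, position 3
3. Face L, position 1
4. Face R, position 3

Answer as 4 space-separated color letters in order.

After move 1 (F): F=GGGG U=WWOO R=WRWR D=RRYY L=OYOY
After move 2 (U): U=OWOW F=WRGG R=BBWR B=OYBB L=GGOY
After move 3 (F'): F=RGWG U=OWBW R=RBRR D=GYYY L=GWOO
After move 4 (U'): U=WWOB F=GWWG R=RGRR B=RBBB L=OYOO
After move 5 (F'): F=WGGW U=WWRR R=YGGR D=YOYY L=OBOO
Query 1: D[0] = Y
Query 2: D[3] = Y
Query 3: L[1] = B
Query 4: R[3] = R

Answer: Y Y B R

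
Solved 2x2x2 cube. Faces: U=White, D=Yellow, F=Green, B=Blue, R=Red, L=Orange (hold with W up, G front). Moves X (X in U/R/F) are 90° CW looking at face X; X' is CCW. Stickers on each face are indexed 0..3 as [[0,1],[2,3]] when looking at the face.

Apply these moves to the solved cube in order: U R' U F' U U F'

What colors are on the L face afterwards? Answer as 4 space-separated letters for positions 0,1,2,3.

Answer: R W O W

Derivation:
After move 1 (U): U=WWWW F=RRGG R=BBRR B=OOBB L=GGOO
After move 2 (R'): R=BRBR U=WBWO F=RWGW D=YRYG B=YOYB
After move 3 (U): U=WWOB F=BRGW R=YOBR B=GGYB L=RWOO
After move 4 (F'): F=RWBG U=WWYB R=ROYR D=WOYG L=RBOO
After move 5 (U): U=YWBW F=ROBG R=GGYR B=RBYB L=RWOO
After move 6 (U): U=BYWW F=GGBG R=RBYR B=RWYB L=ROOO
After move 7 (F'): F=GGGB U=BYRY R=OBWR D=OOYG L=RWOW
Query: L face = RWOW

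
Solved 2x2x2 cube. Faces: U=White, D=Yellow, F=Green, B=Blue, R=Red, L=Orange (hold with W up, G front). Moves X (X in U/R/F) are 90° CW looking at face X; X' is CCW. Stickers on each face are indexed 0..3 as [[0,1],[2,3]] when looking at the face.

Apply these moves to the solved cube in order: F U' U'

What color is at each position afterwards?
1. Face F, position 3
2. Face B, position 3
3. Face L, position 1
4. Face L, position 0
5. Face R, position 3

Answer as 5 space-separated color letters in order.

Answer: G B R W R

Derivation:
After move 1 (F): F=GGGG U=WWOO R=WRWR D=RRYY L=OYOY
After move 2 (U'): U=WOWO F=OYGG R=GGWR B=WRBB L=BBOY
After move 3 (U'): U=OOWW F=BBGG R=OYWR B=GGBB L=WROY
Query 1: F[3] = G
Query 2: B[3] = B
Query 3: L[1] = R
Query 4: L[0] = W
Query 5: R[3] = R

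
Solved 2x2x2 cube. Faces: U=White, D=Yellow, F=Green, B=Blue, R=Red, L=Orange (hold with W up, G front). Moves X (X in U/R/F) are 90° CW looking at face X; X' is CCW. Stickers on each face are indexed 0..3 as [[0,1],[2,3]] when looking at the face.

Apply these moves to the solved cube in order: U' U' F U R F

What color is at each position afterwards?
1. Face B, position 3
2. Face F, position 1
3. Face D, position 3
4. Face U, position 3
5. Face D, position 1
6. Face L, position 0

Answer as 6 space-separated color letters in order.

Answer: B W R B W G

Derivation:
After move 1 (U'): U=WWWW F=OOGG R=GGRR B=RRBB L=BBOO
After move 2 (U'): U=WWWW F=BBGG R=OORR B=GGBB L=RROO
After move 3 (F): F=GBGB U=WWOR R=WOWR D=ROYY L=RYOY
After move 4 (U): U=OWRW F=WOGB R=GGWR B=RYBB L=GBOY
After move 5 (R): R=WGRG U=OORB F=WOGY D=RBYR B=WYWB
After move 6 (F): F=GWYO U=OOYB R=RGBG D=RWYR L=GROB
Query 1: B[3] = B
Query 2: F[1] = W
Query 3: D[3] = R
Query 4: U[3] = B
Query 5: D[1] = W
Query 6: L[0] = G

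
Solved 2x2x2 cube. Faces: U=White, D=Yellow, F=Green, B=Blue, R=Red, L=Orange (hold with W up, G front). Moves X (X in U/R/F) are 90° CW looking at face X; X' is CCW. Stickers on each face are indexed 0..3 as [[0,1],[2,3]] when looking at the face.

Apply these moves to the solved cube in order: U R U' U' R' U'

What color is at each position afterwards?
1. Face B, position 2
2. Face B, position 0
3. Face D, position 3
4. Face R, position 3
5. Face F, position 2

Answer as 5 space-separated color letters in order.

After move 1 (U): U=WWWW F=RRGG R=BBRR B=OOBB L=GGOO
After move 2 (R): R=RBRB U=WRWG F=RYGY D=YBYO B=WOWB
After move 3 (U'): U=RGWW F=GGGY R=RYRB B=RBWB L=WOOO
After move 4 (U'): U=GWRW F=WOGY R=GGRB B=RYWB L=RBOO
After move 5 (R'): R=GBGR U=GWRR F=WWGW D=YOYY B=OYBB
After move 6 (U'): U=WRGR F=RBGW R=WWGR B=GBBB L=OYOO
Query 1: B[2] = B
Query 2: B[0] = G
Query 3: D[3] = Y
Query 4: R[3] = R
Query 5: F[2] = G

Answer: B G Y R G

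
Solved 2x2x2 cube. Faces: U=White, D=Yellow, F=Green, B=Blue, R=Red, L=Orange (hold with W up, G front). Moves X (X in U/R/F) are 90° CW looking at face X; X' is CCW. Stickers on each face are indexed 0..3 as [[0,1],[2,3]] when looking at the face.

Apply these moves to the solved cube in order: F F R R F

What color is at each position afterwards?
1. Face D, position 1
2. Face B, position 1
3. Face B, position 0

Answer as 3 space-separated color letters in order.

After move 1 (F): F=GGGG U=WWOO R=WRWR D=RRYY L=OYOY
After move 2 (F): F=GGGG U=WWYY R=OROR D=WWYY L=OROR
After move 3 (R): R=OORR U=WGYG F=GWGY D=WBYB B=YBWB
After move 4 (R): R=RORO U=WWYY F=GBGB D=WWYY B=GBGB
After move 5 (F): F=GGBB U=WWRR R=YOYO D=RRYY L=OWOW
Query 1: D[1] = R
Query 2: B[1] = B
Query 3: B[0] = G

Answer: R B G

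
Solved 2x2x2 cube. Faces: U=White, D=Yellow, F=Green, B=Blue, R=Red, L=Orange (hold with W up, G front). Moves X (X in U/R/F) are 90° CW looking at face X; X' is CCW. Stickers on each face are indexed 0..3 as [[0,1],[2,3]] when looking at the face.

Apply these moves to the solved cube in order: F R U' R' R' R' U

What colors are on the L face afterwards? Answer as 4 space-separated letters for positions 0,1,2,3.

After move 1 (F): F=GGGG U=WWOO R=WRWR D=RRYY L=OYOY
After move 2 (R): R=WWRR U=WGOG F=GRGY D=RBYB B=OBWB
After move 3 (U'): U=GGWO F=OYGY R=GRRR B=WWWB L=OBOY
After move 4 (R'): R=RRGR U=GWWW F=OGGO D=RYYY B=BWBB
After move 5 (R'): R=RRRG U=GBWB F=OWGW D=RGYO B=YWYB
After move 6 (R'): R=RGRR U=GYWY F=OBGB D=RWYW B=OWGB
After move 7 (U): U=WGYY F=RGGB R=OWRR B=OBGB L=OBOY
Query: L face = OBOY

Answer: O B O Y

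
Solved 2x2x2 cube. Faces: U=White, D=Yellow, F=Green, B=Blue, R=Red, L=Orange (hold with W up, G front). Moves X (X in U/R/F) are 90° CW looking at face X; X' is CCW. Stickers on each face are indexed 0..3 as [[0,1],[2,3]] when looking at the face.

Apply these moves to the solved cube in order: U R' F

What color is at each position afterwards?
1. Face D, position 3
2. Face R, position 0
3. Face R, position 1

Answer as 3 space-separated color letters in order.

After move 1 (U): U=WWWW F=RRGG R=BBRR B=OOBB L=GGOO
After move 2 (R'): R=BRBR U=WBWO F=RWGW D=YRYG B=YOYB
After move 3 (F): F=GRWW U=WBOG R=WROR D=BBYG L=GYOR
Query 1: D[3] = G
Query 2: R[0] = W
Query 3: R[1] = R

Answer: G W R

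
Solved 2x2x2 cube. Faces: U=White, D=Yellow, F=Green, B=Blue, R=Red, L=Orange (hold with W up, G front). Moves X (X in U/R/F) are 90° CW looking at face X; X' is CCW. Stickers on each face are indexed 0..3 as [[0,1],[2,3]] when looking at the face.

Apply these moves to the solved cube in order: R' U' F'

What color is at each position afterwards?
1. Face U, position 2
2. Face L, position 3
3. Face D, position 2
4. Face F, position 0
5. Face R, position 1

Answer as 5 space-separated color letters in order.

Answer: G W Y O W

Derivation:
After move 1 (R'): R=RRRR U=WBWB F=GWGW D=YGYG B=YBYB
After move 2 (U'): U=BBWW F=OOGW R=GWRR B=RRYB L=YBOO
After move 3 (F'): F=OWOG U=BBGR R=GWYR D=BOYG L=YWOW
Query 1: U[2] = G
Query 2: L[3] = W
Query 3: D[2] = Y
Query 4: F[0] = O
Query 5: R[1] = W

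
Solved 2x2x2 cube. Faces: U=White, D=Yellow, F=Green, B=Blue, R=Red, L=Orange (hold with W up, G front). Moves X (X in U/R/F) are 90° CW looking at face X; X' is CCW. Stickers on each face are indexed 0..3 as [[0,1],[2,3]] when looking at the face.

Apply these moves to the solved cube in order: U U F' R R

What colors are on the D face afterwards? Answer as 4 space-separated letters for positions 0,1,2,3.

After move 1 (U): U=WWWW F=RRGG R=BBRR B=OOBB L=GGOO
After move 2 (U): U=WWWW F=BBGG R=OORR B=GGBB L=RROO
After move 3 (F'): F=BGBG U=WWOR R=YOYR D=ROYY L=RWOW
After move 4 (R): R=YYRO U=WGOG F=BOBY D=RBYG B=RGWB
After move 5 (R): R=RYOY U=WOOY F=BBBG D=RWYR B=GGGB
Query: D face = RWYR

Answer: R W Y R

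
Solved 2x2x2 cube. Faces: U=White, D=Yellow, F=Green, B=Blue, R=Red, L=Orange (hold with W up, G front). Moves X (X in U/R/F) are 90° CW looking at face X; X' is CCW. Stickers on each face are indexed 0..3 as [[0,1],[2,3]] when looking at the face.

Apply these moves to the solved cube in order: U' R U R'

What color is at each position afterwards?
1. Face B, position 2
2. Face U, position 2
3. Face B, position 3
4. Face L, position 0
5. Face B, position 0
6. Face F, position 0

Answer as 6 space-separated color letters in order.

After move 1 (U'): U=WWWW F=OOGG R=GGRR B=RRBB L=BBOO
After move 2 (R): R=RGRG U=WOWG F=OYGY D=YBYR B=WRWB
After move 3 (U): U=WWGO F=RGGY R=WRRG B=BBWB L=OYOO
After move 4 (R'): R=RGWR U=WWGB F=RWGO D=YGYY B=RBBB
Query 1: B[2] = B
Query 2: U[2] = G
Query 3: B[3] = B
Query 4: L[0] = O
Query 5: B[0] = R
Query 6: F[0] = R

Answer: B G B O R R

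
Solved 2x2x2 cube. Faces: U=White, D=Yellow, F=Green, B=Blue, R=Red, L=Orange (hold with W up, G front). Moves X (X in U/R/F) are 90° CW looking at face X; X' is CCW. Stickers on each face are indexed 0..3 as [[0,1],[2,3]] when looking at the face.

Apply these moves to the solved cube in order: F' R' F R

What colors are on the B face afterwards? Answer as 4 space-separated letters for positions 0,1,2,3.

After move 1 (F'): F=GGGG U=WWRR R=YRYR D=OOYY L=OWOW
After move 2 (R'): R=RRYY U=WBRB F=GWGR D=OGYG B=YBOB
After move 3 (F): F=GGRW U=WBWW R=RRBY D=YRYG L=OOOG
After move 4 (R): R=BRYR U=WGWW F=GRRG D=YOYY B=WBBB
Query: B face = WBBB

Answer: W B B B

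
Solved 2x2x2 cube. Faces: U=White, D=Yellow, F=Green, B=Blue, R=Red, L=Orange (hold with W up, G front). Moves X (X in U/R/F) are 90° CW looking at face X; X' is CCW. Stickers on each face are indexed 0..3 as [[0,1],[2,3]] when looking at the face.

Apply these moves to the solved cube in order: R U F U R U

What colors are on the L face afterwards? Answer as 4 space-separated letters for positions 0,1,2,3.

After move 1 (R): R=RRRR U=WGWG F=GYGY D=YBYB B=WBWB
After move 2 (U): U=WWGG F=RRGY R=WBRR B=OOWB L=GYOO
After move 3 (F): F=GRYR U=WWOY R=GBGR D=RWYB L=GYOB
After move 4 (U): U=OWYW F=GBYR R=OOGR B=GYWB L=GROB
After move 5 (R): R=GORO U=OBYR F=GWYB D=RWYG B=WYWB
After move 6 (U): U=YORB F=GOYB R=WYRO B=GRWB L=GWOB
Query: L face = GWOB

Answer: G W O B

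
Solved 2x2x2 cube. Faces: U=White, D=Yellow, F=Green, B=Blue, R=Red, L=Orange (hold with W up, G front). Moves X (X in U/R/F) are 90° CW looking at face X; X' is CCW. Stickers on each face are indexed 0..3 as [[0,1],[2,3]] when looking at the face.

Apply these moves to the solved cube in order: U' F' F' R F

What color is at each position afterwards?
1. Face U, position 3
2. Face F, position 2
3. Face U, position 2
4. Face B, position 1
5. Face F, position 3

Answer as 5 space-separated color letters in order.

Answer: R Y G R W

Derivation:
After move 1 (U'): U=WWWW F=OOGG R=GGRR B=RRBB L=BBOO
After move 2 (F'): F=OGOG U=WWGR R=YGYR D=BOYY L=BWOW
After move 3 (F'): F=GGOO U=WWYY R=OGBR D=WWYY L=BROG
After move 4 (R): R=BORG U=WGYO F=GWOY D=WBYR B=YRWB
After move 5 (F): F=OGYW U=WGGR R=YOOG D=RBYR L=BWOB
Query 1: U[3] = R
Query 2: F[2] = Y
Query 3: U[2] = G
Query 4: B[1] = R
Query 5: F[3] = W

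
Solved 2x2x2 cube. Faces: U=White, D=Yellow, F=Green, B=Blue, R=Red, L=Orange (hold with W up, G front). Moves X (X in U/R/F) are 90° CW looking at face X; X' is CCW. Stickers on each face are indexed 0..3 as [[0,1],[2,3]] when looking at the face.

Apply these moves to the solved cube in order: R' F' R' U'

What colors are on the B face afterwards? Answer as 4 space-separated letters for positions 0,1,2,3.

After move 1 (R'): R=RRRR U=WBWB F=GWGW D=YGYG B=YBYB
After move 2 (F'): F=WWGG U=WBRR R=GRYR D=OOYG L=OBOW
After move 3 (R'): R=RRGY U=WYRY F=WBGR D=OWYG B=GBOB
After move 4 (U'): U=YYWR F=OBGR R=WBGY B=RROB L=GBOW
Query: B face = RROB

Answer: R R O B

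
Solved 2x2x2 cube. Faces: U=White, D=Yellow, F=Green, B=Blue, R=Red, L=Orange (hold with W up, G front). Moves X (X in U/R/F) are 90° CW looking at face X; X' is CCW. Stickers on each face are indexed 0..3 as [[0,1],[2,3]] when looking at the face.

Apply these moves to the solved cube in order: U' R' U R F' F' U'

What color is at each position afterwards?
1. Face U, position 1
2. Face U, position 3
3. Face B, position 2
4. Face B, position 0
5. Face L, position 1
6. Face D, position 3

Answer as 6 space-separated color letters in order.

After move 1 (U'): U=WWWW F=OOGG R=GGRR B=RRBB L=BBOO
After move 2 (R'): R=GRGR U=WBWR F=OWGW D=YOYG B=YRYB
After move 3 (U): U=WWRB F=GRGW R=YRGR B=BBYB L=OWOO
After move 4 (R): R=GYRR U=WRRW F=GOGG D=YYYB B=BBWB
After move 5 (F'): F=OGGG U=WRGR R=YYYR D=WOYB L=OWOR
After move 6 (F'): F=GGOG U=WRYY R=OYWR D=WRYB L=OROG
After move 7 (U'): U=RYWY F=OROG R=GGWR B=OYWB L=BBOG
Query 1: U[1] = Y
Query 2: U[3] = Y
Query 3: B[2] = W
Query 4: B[0] = O
Query 5: L[1] = B
Query 6: D[3] = B

Answer: Y Y W O B B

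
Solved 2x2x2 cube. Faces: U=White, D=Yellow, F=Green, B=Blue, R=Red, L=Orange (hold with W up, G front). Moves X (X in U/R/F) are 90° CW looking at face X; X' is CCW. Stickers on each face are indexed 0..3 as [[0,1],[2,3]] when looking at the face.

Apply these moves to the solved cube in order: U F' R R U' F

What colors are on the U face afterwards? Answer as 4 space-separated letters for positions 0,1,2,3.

Answer: O Y W O

Derivation:
After move 1 (U): U=WWWW F=RRGG R=BBRR B=OOBB L=GGOO
After move 2 (F'): F=RGRG U=WWBR R=YBYR D=GOYY L=GWOW
After move 3 (R): R=YYRB U=WGBG F=RORY D=GBYO B=ROWB
After move 4 (R): R=RYBY U=WOBY F=RBRO D=GWYR B=GOGB
After move 5 (U'): U=OYWB F=GWRO R=RBBY B=RYGB L=GOOW
After move 6 (F): F=RGOW U=OYWO R=WBBY D=BRYR L=GGOW
Query: U face = OYWO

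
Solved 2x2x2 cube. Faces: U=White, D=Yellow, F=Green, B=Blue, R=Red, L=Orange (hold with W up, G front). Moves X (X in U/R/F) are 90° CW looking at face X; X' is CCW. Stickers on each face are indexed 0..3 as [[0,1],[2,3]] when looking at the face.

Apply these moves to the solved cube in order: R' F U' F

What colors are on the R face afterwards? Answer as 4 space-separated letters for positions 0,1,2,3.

Answer: W G O R

Derivation:
After move 1 (R'): R=RRRR U=WBWB F=GWGW D=YGYG B=YBYB
After move 2 (F): F=GGWW U=WBOO R=WRBR D=RRYG L=OYOG
After move 3 (U'): U=BOWO F=OYWW R=GGBR B=WRYB L=YBOG
After move 4 (F): F=WOWY U=BOGB R=WGOR D=BGYG L=YROR
Query: R face = WGOR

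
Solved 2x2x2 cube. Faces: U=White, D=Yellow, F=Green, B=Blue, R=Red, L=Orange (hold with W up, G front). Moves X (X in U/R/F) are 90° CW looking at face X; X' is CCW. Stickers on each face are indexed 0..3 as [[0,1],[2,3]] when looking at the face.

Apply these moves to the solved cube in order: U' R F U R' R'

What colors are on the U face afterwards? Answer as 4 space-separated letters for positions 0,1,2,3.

Answer: O R B R

Derivation:
After move 1 (U'): U=WWWW F=OOGG R=GGRR B=RRBB L=BBOO
After move 2 (R): R=RGRG U=WOWG F=OYGY D=YBYR B=WRWB
After move 3 (F): F=GOYY U=WOOB R=WGGG D=RRYR L=BYOB
After move 4 (U): U=OWBO F=WGYY R=WRGG B=BYWB L=GOOB
After move 5 (R'): R=RGWG U=OWBB F=WWYO D=RGYY B=RYRB
After move 6 (R'): R=GGRW U=ORBR F=WWYB D=RWYO B=YYGB
Query: U face = ORBR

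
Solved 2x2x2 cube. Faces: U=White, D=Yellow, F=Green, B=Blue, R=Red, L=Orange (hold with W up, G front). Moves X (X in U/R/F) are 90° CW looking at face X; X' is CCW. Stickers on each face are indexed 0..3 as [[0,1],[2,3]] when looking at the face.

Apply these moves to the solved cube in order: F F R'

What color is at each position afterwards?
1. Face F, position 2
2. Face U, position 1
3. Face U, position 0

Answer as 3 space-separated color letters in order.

Answer: G B W

Derivation:
After move 1 (F): F=GGGG U=WWOO R=WRWR D=RRYY L=OYOY
After move 2 (F): F=GGGG U=WWYY R=OROR D=WWYY L=OROR
After move 3 (R'): R=RROO U=WBYB F=GWGY D=WGYG B=YBWB
Query 1: F[2] = G
Query 2: U[1] = B
Query 3: U[0] = W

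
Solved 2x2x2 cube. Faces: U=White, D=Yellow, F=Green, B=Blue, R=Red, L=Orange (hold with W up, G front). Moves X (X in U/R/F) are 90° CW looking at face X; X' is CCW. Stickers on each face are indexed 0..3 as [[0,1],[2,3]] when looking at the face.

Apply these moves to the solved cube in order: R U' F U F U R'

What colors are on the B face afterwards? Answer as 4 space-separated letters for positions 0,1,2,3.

After move 1 (R): R=RRRR U=WGWG F=GYGY D=YBYB B=WBWB
After move 2 (U'): U=GGWW F=OOGY R=GYRR B=RRWB L=WBOO
After move 3 (F): F=GOYO U=GGOB R=WYWR D=RGYB L=WYOB
After move 4 (U): U=OGBG F=WYYO R=RRWR B=WYWB L=GOOB
After move 5 (F): F=YWOY U=OGBO R=BRGR D=WRYB L=GROG
After move 6 (U): U=BOOG F=BROY R=WYGR B=GRWB L=YWOG
After move 7 (R'): R=YRWG U=BWOG F=BOOG D=WRYY B=BRRB
Query: B face = BRRB

Answer: B R R B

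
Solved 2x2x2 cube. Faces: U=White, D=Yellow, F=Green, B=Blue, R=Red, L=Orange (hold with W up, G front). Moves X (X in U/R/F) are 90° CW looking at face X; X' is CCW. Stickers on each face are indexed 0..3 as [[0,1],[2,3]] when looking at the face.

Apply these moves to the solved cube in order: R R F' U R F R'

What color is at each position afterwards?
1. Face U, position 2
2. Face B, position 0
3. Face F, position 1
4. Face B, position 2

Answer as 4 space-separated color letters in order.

After move 1 (R): R=RRRR U=WGWG F=GYGY D=YBYB B=WBWB
After move 2 (R): R=RRRR U=WYWY F=GBGB D=YWYW B=GBGB
After move 3 (F'): F=BBGG U=WYRR R=WRYR D=OOYW L=OYOW
After move 4 (U): U=RWRY F=WRGG R=GBYR B=OYGB L=BBOW
After move 5 (R): R=YGRB U=RRRG F=WOGW D=OGYO B=YYWB
After move 6 (F): F=GWWO U=RRWB R=RGGB D=RYYO L=BOOG
After move 7 (R'): R=GBRG U=RWWY F=GRWB D=RWYO B=OYYB
Query 1: U[2] = W
Query 2: B[0] = O
Query 3: F[1] = R
Query 4: B[2] = Y

Answer: W O R Y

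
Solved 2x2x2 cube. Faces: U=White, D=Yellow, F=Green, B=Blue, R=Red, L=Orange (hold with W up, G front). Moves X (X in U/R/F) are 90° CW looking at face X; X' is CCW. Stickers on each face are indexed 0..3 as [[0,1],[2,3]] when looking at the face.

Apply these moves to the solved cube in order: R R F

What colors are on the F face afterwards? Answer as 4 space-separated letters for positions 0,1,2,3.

After move 1 (R): R=RRRR U=WGWG F=GYGY D=YBYB B=WBWB
After move 2 (R): R=RRRR U=WYWY F=GBGB D=YWYW B=GBGB
After move 3 (F): F=GGBB U=WYOO R=WRYR D=RRYW L=OYOW
Query: F face = GGBB

Answer: G G B B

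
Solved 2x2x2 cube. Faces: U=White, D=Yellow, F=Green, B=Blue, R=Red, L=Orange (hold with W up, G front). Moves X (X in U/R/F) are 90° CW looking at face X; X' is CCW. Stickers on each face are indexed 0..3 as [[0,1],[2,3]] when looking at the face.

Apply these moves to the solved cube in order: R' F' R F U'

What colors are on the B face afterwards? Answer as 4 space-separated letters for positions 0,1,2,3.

After move 1 (R'): R=RRRR U=WBWB F=GWGW D=YGYG B=YBYB
After move 2 (F'): F=WWGG U=WBRR R=GRYR D=OOYG L=OBOW
After move 3 (R): R=YGRR U=WWRG F=WOGG D=OYYY B=RBBB
After move 4 (F): F=GWGO U=WWWB R=RGGR D=RYYY L=OOOY
After move 5 (U'): U=WBWW F=OOGO R=GWGR B=RGBB L=RBOY
Query: B face = RGBB

Answer: R G B B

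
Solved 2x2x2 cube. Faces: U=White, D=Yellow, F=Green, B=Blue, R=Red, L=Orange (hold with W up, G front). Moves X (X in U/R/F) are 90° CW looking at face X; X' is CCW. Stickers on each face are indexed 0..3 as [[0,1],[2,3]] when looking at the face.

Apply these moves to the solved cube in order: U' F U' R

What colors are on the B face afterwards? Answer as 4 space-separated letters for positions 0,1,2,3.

After move 1 (U'): U=WWWW F=OOGG R=GGRR B=RRBB L=BBOO
After move 2 (F): F=GOGO U=WWOB R=WGWR D=RGYY L=BYOY
After move 3 (U'): U=WBWO F=BYGO R=GOWR B=WGBB L=RROY
After move 4 (R): R=WGRO U=WYWO F=BGGY D=RBYW B=OGBB
Query: B face = OGBB

Answer: O G B B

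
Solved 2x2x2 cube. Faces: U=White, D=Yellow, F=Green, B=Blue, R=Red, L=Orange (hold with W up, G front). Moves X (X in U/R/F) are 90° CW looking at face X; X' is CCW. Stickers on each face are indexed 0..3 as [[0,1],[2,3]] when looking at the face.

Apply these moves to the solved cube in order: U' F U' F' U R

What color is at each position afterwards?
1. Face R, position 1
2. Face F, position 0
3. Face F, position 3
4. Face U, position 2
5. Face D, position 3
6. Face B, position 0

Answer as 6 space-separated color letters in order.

Answer: W G Y W R B

Derivation:
After move 1 (U'): U=WWWW F=OOGG R=GGRR B=RRBB L=BBOO
After move 2 (F): F=GOGO U=WWOB R=WGWR D=RGYY L=BYOY
After move 3 (U'): U=WBWO F=BYGO R=GOWR B=WGBB L=RROY
After move 4 (F'): F=YOBG U=WBGW R=GORR D=RYYY L=ROOW
After move 5 (U): U=GWWB F=GOBG R=WGRR B=ROBB L=YOOW
After move 6 (R): R=RWRG U=GOWG F=GYBY D=RBYR B=BOWB
Query 1: R[1] = W
Query 2: F[0] = G
Query 3: F[3] = Y
Query 4: U[2] = W
Query 5: D[3] = R
Query 6: B[0] = B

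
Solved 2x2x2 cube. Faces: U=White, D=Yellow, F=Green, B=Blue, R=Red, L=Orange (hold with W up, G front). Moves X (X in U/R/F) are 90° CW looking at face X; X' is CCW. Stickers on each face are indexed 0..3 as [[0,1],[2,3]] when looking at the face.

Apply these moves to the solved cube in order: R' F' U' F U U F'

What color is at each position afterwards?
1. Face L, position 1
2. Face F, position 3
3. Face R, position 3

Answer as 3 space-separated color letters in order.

Answer: B G R

Derivation:
After move 1 (R'): R=RRRR U=WBWB F=GWGW D=YGYG B=YBYB
After move 2 (F'): F=WWGG U=WBRR R=GRYR D=OOYG L=OBOW
After move 3 (U'): U=BRWR F=OBGG R=WWYR B=GRYB L=YBOW
After move 4 (F): F=GOGB U=BRWB R=WWRR D=YWYG L=YOOO
After move 5 (U): U=WBBR F=WWGB R=GRRR B=YOYB L=GOOO
After move 6 (U): U=BWRB F=GRGB R=YORR B=GOYB L=WWOO
After move 7 (F'): F=RBGG U=BWYR R=WOYR D=WOYG L=WBOR
Query 1: L[1] = B
Query 2: F[3] = G
Query 3: R[3] = R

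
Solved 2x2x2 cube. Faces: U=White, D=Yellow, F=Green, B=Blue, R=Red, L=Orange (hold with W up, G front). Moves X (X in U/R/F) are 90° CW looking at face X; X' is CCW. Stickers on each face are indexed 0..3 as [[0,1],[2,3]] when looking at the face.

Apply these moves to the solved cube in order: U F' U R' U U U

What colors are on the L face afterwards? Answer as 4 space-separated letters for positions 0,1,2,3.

Answer: Y W O W

Derivation:
After move 1 (U): U=WWWW F=RRGG R=BBRR B=OOBB L=GGOO
After move 2 (F'): F=RGRG U=WWBR R=YBYR D=GOYY L=GWOW
After move 3 (U): U=BWRW F=YBRG R=OOYR B=GWBB L=RGOW
After move 4 (R'): R=OROY U=BBRG F=YWRW D=GBYG B=YWOB
After move 5 (U): U=RBGB F=ORRW R=YWOY B=RGOB L=YWOW
After move 6 (U): U=GRBB F=YWRW R=RGOY B=YWOB L=OROW
After move 7 (U): U=BGBR F=RGRW R=YWOY B=OROB L=YWOW
Query: L face = YWOW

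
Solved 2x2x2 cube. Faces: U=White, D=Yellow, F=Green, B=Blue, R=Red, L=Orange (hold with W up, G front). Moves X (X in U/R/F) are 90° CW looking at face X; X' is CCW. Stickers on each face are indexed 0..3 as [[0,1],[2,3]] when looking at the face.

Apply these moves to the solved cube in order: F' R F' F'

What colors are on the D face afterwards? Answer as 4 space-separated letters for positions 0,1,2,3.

Answer: G R Y B

Derivation:
After move 1 (F'): F=GGGG U=WWRR R=YRYR D=OOYY L=OWOW
After move 2 (R): R=YYRR U=WGRG F=GOGY D=OBYB B=RBWB
After move 3 (F'): F=OYGG U=WGYR R=BYOR D=WWYB L=OGOR
After move 4 (F'): F=YGOG U=WGBO R=WYWR D=GRYB L=OROY
Query: D face = GRYB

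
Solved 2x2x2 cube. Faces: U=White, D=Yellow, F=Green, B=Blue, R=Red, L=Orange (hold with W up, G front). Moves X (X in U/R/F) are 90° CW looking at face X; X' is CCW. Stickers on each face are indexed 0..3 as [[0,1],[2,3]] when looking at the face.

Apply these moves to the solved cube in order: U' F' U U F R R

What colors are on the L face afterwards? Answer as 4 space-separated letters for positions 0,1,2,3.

After move 1 (U'): U=WWWW F=OOGG R=GGRR B=RRBB L=BBOO
After move 2 (F'): F=OGOG U=WWGR R=YGYR D=BOYY L=BWOW
After move 3 (U): U=GWRW F=YGOG R=RRYR B=BWBB L=OGOW
After move 4 (U): U=RGWW F=RROG R=BWYR B=OGBB L=YGOW
After move 5 (F): F=ORGR U=RGWG R=WWWR D=YBYY L=YBOO
After move 6 (R): R=WWRW U=RRWR F=OBGY D=YBYO B=GGGB
After move 7 (R): R=RWWW U=RBWY F=OBGO D=YGYG B=RGRB
Query: L face = YBOO

Answer: Y B O O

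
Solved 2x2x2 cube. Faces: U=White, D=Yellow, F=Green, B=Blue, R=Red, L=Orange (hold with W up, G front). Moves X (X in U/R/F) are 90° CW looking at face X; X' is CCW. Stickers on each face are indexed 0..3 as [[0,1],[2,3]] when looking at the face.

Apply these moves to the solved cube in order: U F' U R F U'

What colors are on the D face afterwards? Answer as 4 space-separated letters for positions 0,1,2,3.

After move 1 (U): U=WWWW F=RRGG R=BBRR B=OOBB L=GGOO
After move 2 (F'): F=RGRG U=WWBR R=YBYR D=GOYY L=GWOW
After move 3 (U): U=BWRW F=YBRG R=OOYR B=GWBB L=RGOW
After move 4 (R): R=YORO U=BBRG F=YORY D=GBYG B=WWWB
After move 5 (F): F=RYYO U=BBWG R=ROGO D=RYYG L=RGOB
After move 6 (U'): U=BGBW F=RGYO R=RYGO B=ROWB L=WWOB
Query: D face = RYYG

Answer: R Y Y G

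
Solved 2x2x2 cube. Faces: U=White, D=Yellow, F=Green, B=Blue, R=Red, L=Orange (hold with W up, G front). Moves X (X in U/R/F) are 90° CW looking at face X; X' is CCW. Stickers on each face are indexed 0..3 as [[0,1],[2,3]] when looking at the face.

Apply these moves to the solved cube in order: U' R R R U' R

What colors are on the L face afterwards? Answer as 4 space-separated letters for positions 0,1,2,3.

Answer: Y R O O

Derivation:
After move 1 (U'): U=WWWW F=OOGG R=GGRR B=RRBB L=BBOO
After move 2 (R): R=RGRG U=WOWG F=OYGY D=YBYR B=WRWB
After move 3 (R): R=RRGG U=WYWY F=OBGR D=YWYW B=GROB
After move 4 (R): R=GRGR U=WBWR F=OWGW D=YOYG B=YRYB
After move 5 (U'): U=BRWW F=BBGW R=OWGR B=GRYB L=YROO
After move 6 (R): R=GORW U=BBWW F=BOGG D=YYYG B=WRRB
Query: L face = YROO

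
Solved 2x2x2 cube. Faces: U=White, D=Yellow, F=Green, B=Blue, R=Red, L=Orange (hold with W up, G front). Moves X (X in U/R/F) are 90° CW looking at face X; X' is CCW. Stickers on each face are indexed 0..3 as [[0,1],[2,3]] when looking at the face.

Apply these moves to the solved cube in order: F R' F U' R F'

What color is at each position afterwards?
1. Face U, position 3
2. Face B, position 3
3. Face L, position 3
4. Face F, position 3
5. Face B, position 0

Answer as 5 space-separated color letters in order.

Answer: W B W O Y

Derivation:
After move 1 (F): F=GGGG U=WWOO R=WRWR D=RRYY L=OYOY
After move 2 (R'): R=RRWW U=WBOB F=GWGO D=RGYG B=YBRB
After move 3 (F): F=GGOW U=WBYY R=ORBW D=WRYG L=OROG
After move 4 (U'): U=BYWY F=OROW R=GGBW B=ORRB L=YBOG
After move 5 (R): R=BGWG U=BRWW F=OROG D=WRYO B=YRYB
After move 6 (F'): F=RGOO U=BRBW R=RGWG D=BGYO L=YWOW
Query 1: U[3] = W
Query 2: B[3] = B
Query 3: L[3] = W
Query 4: F[3] = O
Query 5: B[0] = Y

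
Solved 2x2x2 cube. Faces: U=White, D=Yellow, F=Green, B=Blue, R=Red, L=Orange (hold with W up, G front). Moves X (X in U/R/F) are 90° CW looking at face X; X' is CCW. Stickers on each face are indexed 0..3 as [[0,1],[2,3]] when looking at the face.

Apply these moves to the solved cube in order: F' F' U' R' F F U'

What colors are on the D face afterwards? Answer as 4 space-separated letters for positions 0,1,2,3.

Answer: O W Y G

Derivation:
After move 1 (F'): F=GGGG U=WWRR R=YRYR D=OOYY L=OWOW
After move 2 (F'): F=GGGG U=WWYY R=OROR D=WWYY L=OROR
After move 3 (U'): U=WYWY F=ORGG R=GGOR B=ORBB L=BBOR
After move 4 (R'): R=GRGO U=WBWO F=OYGY D=WRYG B=YRWB
After move 5 (F): F=GOYY U=WBRB R=WROO D=GGYG L=BWOR
After move 6 (F): F=YGYO U=WBRW R=RRBO D=OWYG L=BGOG
After move 7 (U'): U=BWWR F=BGYO R=YGBO B=RRWB L=YROG
Query: D face = OWYG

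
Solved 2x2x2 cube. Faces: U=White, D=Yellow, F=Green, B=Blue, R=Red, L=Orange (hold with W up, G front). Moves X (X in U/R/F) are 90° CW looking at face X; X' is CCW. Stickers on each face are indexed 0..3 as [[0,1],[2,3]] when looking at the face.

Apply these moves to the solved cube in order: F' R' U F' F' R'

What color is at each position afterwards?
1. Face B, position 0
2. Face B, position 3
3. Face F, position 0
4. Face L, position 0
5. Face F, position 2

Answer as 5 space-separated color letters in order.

After move 1 (F'): F=GGGG U=WWRR R=YRYR D=OOYY L=OWOW
After move 2 (R'): R=RRYY U=WBRB F=GWGR D=OGYG B=YBOB
After move 3 (U): U=RWBB F=RRGR R=YBYY B=OWOB L=GWOW
After move 4 (F'): F=RRRG U=RWYY R=GBOY D=WWYG L=GBOB
After move 5 (F'): F=RGRR U=RWGO R=WBWY D=BBYG L=GYOY
After move 6 (R'): R=BYWW U=ROGO F=RWRO D=BGYR B=GWBB
Query 1: B[0] = G
Query 2: B[3] = B
Query 3: F[0] = R
Query 4: L[0] = G
Query 5: F[2] = R

Answer: G B R G R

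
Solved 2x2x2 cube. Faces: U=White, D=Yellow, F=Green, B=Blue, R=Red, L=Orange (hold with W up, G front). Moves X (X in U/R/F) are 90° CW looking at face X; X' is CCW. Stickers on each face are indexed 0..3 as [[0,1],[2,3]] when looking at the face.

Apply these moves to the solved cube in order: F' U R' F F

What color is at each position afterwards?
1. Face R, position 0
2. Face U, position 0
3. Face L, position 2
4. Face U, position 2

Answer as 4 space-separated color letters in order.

Answer: W R O R

Derivation:
After move 1 (F'): F=GGGG U=WWRR R=YRYR D=OOYY L=OWOW
After move 2 (U): U=RWRW F=YRGG R=BBYR B=OWBB L=GGOW
After move 3 (R'): R=BRBY U=RBRO F=YWGW D=ORYG B=YWOB
After move 4 (F): F=GYWW U=RBWG R=RROY D=BBYG L=GOOR
After move 5 (F): F=WGWY U=RBRO R=WRGY D=ORYG L=GBOB
Query 1: R[0] = W
Query 2: U[0] = R
Query 3: L[2] = O
Query 4: U[2] = R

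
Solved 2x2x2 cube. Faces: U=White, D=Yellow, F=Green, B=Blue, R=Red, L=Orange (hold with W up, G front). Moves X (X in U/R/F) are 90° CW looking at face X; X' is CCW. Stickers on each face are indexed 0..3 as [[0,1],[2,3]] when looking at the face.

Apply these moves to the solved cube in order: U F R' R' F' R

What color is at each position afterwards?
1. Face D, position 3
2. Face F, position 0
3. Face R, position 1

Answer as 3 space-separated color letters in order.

After move 1 (U): U=WWWW F=RRGG R=BBRR B=OOBB L=GGOO
After move 2 (F): F=GRGR U=WWOG R=WBWR D=RBYY L=GYOY
After move 3 (R'): R=BRWW U=WBOO F=GWGG D=RRYR B=YOBB
After move 4 (R'): R=RWBW U=WBOY F=GBGO D=RWYG B=RORB
After move 5 (F'): F=BOGG U=WBRB R=WWRW D=YYYG L=GYOO
After move 6 (R): R=RWWW U=WORG F=BYGG D=YRYR B=BOBB
Query 1: D[3] = R
Query 2: F[0] = B
Query 3: R[1] = W

Answer: R B W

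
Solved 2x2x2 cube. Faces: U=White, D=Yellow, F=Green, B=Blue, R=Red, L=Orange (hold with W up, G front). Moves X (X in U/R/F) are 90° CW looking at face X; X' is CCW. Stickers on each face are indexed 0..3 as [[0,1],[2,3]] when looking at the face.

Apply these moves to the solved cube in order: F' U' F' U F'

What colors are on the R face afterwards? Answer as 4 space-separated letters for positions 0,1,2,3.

After move 1 (F'): F=GGGG U=WWRR R=YRYR D=OOYY L=OWOW
After move 2 (U'): U=WRWR F=OWGG R=GGYR B=YRBB L=BBOW
After move 3 (F'): F=WGOG U=WRGY R=OGOR D=BWYY L=BROW
After move 4 (U): U=GWYR F=OGOG R=YROR B=BRBB L=WGOW
After move 5 (F'): F=GGOO U=GWYO R=WRBR D=GWYY L=WROY
Query: R face = WRBR

Answer: W R B R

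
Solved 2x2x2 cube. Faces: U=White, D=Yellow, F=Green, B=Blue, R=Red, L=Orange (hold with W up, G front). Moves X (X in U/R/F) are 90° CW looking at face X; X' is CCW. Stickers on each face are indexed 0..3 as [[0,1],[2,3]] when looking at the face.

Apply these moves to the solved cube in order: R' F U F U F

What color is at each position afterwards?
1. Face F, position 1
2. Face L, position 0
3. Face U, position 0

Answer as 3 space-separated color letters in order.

After move 1 (R'): R=RRRR U=WBWB F=GWGW D=YGYG B=YBYB
After move 2 (F): F=GGWW U=WBOO R=WRBR D=RRYG L=OYOG
After move 3 (U): U=OWOB F=WRWW R=YBBR B=OYYB L=GGOG
After move 4 (F): F=WWWR U=OWGG R=OBBR D=BYYG L=GROR
After move 5 (U): U=GOGW F=OBWR R=OYBR B=GRYB L=WWOR
After move 6 (F): F=WORB U=GORW R=GYWR D=BOYG L=WBOY
Query 1: F[1] = O
Query 2: L[0] = W
Query 3: U[0] = G

Answer: O W G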